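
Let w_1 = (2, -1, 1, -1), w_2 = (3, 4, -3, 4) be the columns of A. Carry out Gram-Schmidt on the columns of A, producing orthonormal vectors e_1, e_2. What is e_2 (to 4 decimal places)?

e_2 = (0.6499, 0.4822, -0.3355, 0.4822)

w_1 = (2, -1, 1, -1); ‖w_1‖ = 2.6458, so e_1 = (0.7559, -0.3780, 0.3780, -0.3780).
e_1·w_2 = 0.7559·3 + (-0.3780)·4 + 0.3780·(-3) + (-0.3780)·4 = -1.8898.
u_2 = w_2 + 1.8898·e_1 = (4.4286, 3.2857, -2.2857, 3.2857).
‖u_2‖ = 6.8139, so e_2 = (0.6499, 0.4822, -0.3355, 0.4822).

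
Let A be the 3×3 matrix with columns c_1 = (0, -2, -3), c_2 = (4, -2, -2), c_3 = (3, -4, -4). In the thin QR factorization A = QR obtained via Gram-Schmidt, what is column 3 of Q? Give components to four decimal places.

e_3 = (-0.1374, -0.8242, 0.5494)

e_1 = c_1/‖c_1‖ = (0, -2, -3)/3.6056 = (0.0000, -0.5547, -0.8321).
r_{12} = e_1·c_2 = 2.7735.
u_2 = c_2 − 2.7735·e_1 = (4.0000, -0.4615, 0.3077).
‖u_2‖ = 4.0383, so e_2 = (0.9905, -0.1143, 0.0762).
r_{13} = e_1·c_3 = 5.5470; r_{23} = e_2·c_3 = 3.1240.
u_3 = c_3 − 5.5470·e_1 − 3.1240·e_2 = (-0.0943, -0.5660, 0.3774).
‖u_3‖ = 0.6868, so e_3 = (-0.1374, -0.8242, 0.5494).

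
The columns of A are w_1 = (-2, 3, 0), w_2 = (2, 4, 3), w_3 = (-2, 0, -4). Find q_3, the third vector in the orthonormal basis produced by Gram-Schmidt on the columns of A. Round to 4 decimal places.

q_3 = (0.5087, 0.3391, -0.7913)

w_1 = (-2, 3, 0); ‖w_1‖ = 3.6056, so q_1 = (-0.5547, 0.8321, 0.0000).
q_1·w_2 = (-0.5547)·2 + 0.8321·4 + 0.0000·3 = 2.2188.
u_2 = w_2 − 2.2188·q_1 = (3.2308, 2.1538, 3.0000).
‖u_2‖ = 4.9068, so q_2 = (0.6584, 0.4389, 0.6114).
q_1·w_3 = (-0.5547)·(-2) + 0.8321·0 + 0.0000·(-4) = 1.1094; q_2·w_3 = 0.6584·(-2) + 0.4389·0 + 0.6114·(-4) = -3.7624.
u_3 = w_3 − 1.1094·q_1 + 3.7624·q_2 = (1.0927, 0.7284, -1.6997).
‖u_3‖ = 2.1479, so q_3 = (0.5087, 0.3391, -0.7913).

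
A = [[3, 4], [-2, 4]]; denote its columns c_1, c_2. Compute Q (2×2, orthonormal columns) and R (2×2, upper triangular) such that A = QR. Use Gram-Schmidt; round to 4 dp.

Q = [[0.8321, 0.5547], [-0.5547, 0.8321]], R = [[3.6056, 1.1094], [0.0000, 5.5470]]

c_1 = (3, -2); ‖c_1‖ = 3.6056, so e_1 = (0.8321, -0.5547).
e_1·c_2 = 0.8321·4 + (-0.5547)·4 = 1.1094.
u_2 = c_2 − 1.1094·e_1 = (3.0769, 4.6154).
‖u_2‖ = 5.5470, so e_2 = (0.5547, 0.8321).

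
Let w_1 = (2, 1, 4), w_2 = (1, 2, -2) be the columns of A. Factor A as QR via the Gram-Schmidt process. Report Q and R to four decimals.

e_1 = w_1/‖w_1‖ = (2, 1, 4)/4.5826 = (0.4364, 0.2182, 0.8729).
r_{12} = e_1·w_2 = -0.8729.
u_2 = w_2 + 0.8729·e_1 = (1.3810, 2.1905, -1.2381).
‖u_2‖ = 2.8702, so e_2 = (0.4811, 0.7632, -0.4314).

Q = [[0.4364, 0.4811], [0.2182, 0.7632], [0.8729, -0.4314]], R = [[4.5826, -0.8729], [0.0000, 2.8702]]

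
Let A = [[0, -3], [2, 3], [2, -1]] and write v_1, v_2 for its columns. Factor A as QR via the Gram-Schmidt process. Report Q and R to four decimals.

Q = [[0.0000, -0.7276], [0.7071, 0.4851], [0.7071, -0.4851]], R = [[2.8284, 1.4142], [0.0000, 4.1231]]

v_1 = (0, 2, 2); ‖v_1‖ = 2.8284, so q_1 = (0.0000, 0.7071, 0.7071).
q_1·v_2 = 0.0000·(-3) + 0.7071·3 + 0.7071·(-1) = 1.4142.
u_2 = v_2 − 1.4142·q_1 = (-3.0000, 2.0000, -2.0000).
‖u_2‖ = 4.1231, so q_2 = (-0.7276, 0.4851, -0.4851).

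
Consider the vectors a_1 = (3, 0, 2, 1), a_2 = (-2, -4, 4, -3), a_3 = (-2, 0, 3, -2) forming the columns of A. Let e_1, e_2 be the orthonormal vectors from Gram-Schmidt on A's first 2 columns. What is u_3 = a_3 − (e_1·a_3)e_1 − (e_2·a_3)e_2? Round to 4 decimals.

a_1 = (3, 0, 2, 1); ‖a_1‖ = 3.7417, so e_1 = (0.8018, 0.0000, 0.5345, 0.2673).
e_1·a_2 = 0.8018·(-2) + 0.0000·(-4) + 0.5345·4 + 0.2673·(-3) = -0.2673.
u_2 = a_2 + 0.2673·e_1 = (-1.7857, -4.0000, 4.1429, -2.9286).
‖u_2‖ = 6.7029, so e_2 = (-0.2664, -0.5968, 0.6181, -0.4369).
e_1·a_3 = 0.8018·(-2) + 0.0000·0 + 0.5345·3 + 0.2673·(-2) = -0.5345; e_2·a_3 = (-0.2664)·(-2) + (-0.5968)·0 + 0.6181·3 + (-0.4369)·(-2) = 3.2609.
u_3 = a_3 + 0.5345·e_1 − 3.2609·e_2 = (-0.7027, 1.9459, 1.2703, -0.4324).

u_3 = (-0.7027, 1.9459, 1.2703, -0.4324)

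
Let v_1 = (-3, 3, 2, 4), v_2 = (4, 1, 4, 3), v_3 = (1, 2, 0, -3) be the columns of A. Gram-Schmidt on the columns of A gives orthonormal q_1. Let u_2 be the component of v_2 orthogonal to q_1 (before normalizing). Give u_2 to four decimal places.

q_1 = v_1/‖v_1‖ = (-3, 3, 2, 4)/6.1644 = (-0.4867, 0.4867, 0.3244, 0.6489).
r_{12} = q_1·v_2 = 1.7844.
u_2 = v_2 − 1.7844·q_1 = (4.8684, 0.1316, 3.4211, 1.8421).

u_2 = (4.8684, 0.1316, 3.4211, 1.8421)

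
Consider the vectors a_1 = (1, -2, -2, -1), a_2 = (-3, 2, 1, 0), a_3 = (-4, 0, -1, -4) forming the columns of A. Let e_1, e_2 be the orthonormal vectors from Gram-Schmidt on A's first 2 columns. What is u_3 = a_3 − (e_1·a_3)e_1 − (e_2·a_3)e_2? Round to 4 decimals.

e_1 = a_1/‖a_1‖ = (1, -2, -2, -1)/3.1623 = (0.3162, -0.6325, -0.6325, -0.3162).
r_{12} = e_1·a_2 = -2.8460.
u_2 = a_2 + 2.8460·e_1 = (-2.1000, 0.2000, -0.8000, -0.9000).
‖u_2‖ = 2.4290, so e_2 = (-0.8646, 0.0823, -0.3294, -0.3705).
r_{13} = e_1·a_3 = 0.6325; r_{23} = e_2·a_3 = 5.2697.
u_3 = a_3 − 0.6325·e_1 − 5.2697·e_2 = (0.3559, -0.0339, 1.1356, -1.8475).

u_3 = (0.3559, -0.0339, 1.1356, -1.8475)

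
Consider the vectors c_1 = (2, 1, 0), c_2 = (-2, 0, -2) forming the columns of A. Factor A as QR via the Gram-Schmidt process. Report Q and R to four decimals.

c_1 = (2, 1, 0); ‖c_1‖ = 2.2361, so q_1 = (0.8944, 0.4472, 0.0000).
q_1·c_2 = 0.8944·(-2) + 0.4472·0 + 0.0000·(-2) = -1.7889.
u_2 = c_2 + 1.7889·q_1 = (-0.4000, 0.8000, -2.0000).
‖u_2‖ = 2.1909, so q_2 = (-0.1826, 0.3651, -0.9129).

Q = [[0.8944, -0.1826], [0.4472, 0.3651], [0.0000, -0.9129]], R = [[2.2361, -1.7889], [0.0000, 2.1909]]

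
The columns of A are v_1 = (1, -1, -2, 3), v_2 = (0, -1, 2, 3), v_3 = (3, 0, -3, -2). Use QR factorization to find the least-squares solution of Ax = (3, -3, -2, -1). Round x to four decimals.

e_1 = v_1/‖v_1‖ = (1, -1, -2, 3)/3.8730 = (0.2582, -0.2582, -0.5164, 0.7746).
r_{12} = e_1·v_2 = 1.5492.
u_2 = v_2 − 1.5492·e_1 = (-0.4000, -0.6000, 2.8000, 1.8000).
‖u_2‖ = 3.4059, so e_2 = (-0.1174, -0.1762, 0.8221, 0.5285).
r_{13} = e_1·v_3 = 0.7746; r_{23} = e_2·v_3 = -3.8757.
u_3 = v_3 − 0.7746·e_1 + 3.8757·e_2 = (2.3448, -0.4828, 0.5862, -0.5517).
‖u_3‖ = 2.5257, so e_3 = (0.9284, -0.1911, 0.2321, -0.2184).
Qᵀb = (1.8074, -1.9965, 3.1128).
Back-substitute: x_3 = 3.1128/2.5257 = 1.2324.
x_2 = (-1.9965 + 3.8757·1.2324)/3.4059 = 0.8162.
x_1 = (1.8074 − 1.5492·0.8162 − 0.7746·1.2324)/3.8730 = -0.1063.

x = (-0.1063, 0.8162, 1.2324)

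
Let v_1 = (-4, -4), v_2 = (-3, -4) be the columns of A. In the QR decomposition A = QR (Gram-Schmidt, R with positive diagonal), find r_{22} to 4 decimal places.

r_{22} = 0.7071

v_1 = (-4, -4); ‖v_1‖ = 5.6569, so e_1 = (-0.7071, -0.7071).
e_1·v_2 = (-0.7071)·(-3) + (-0.7071)·(-4) = 4.9497.
u_2 = v_2 − 4.9497·e_1 = (0.5000, -0.5000).
r_{22} = ‖u_2‖ = 0.7071.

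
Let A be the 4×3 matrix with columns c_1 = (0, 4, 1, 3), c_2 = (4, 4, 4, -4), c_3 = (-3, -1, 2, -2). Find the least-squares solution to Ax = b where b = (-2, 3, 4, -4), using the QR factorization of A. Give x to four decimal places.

x = (0.3705, 0.5162, 1.2202)

c_1 = (0, 4, 1, 3); ‖c_1‖ = 5.0990, so q_1 = (0.0000, 0.7845, 0.1961, 0.5883).
q_1·c_2 = 0.0000·4 + 0.7845·4 + 0.1961·4 + 0.5883·(-4) = 1.5689.
u_2 = c_2 − 1.5689·q_1 = (4.0000, 2.7692, 3.6923, -4.9231).
‖u_2‖ = 7.8446, so q_2 = (0.5099, 0.3530, 0.4707, -0.6276).
q_1·c_3 = 0.0000·(-3) + 0.7845·(-1) + 0.1961·2 + 0.5883·(-2) = -1.5689; q_2·c_3 = 0.5099·(-3) + 0.3530·(-1) + 0.4707·2 + (-0.6276)·(-2) = 0.3138.
u_3 = c_3 + 1.5689·q_1 − 0.3138·q_2 = (-3.1600, 0.1200, 2.1600, -0.8800).
‖u_3‖ = 3.9294, so q_3 = (-0.8042, 0.0305, 0.5497, -0.2240).
Qᵀb = (0.7845, 4.4322, 4.7947).
Back-substitute: x_3 = 4.7947/3.9294 = 1.2202.
x_2 = (4.4322 − 0.3138·1.2202)/7.8446 = 0.5162.
x_1 = (0.7845 − 1.5689·0.5162 + 1.5689·1.2202)/5.0990 = 0.3705.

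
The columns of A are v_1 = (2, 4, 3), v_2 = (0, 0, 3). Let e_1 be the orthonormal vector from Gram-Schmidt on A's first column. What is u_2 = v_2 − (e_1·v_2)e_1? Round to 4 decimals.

u_2 = (-0.6207, -1.2414, 2.0690)

e_1 = v_1/‖v_1‖ = (2, 4, 3)/5.3852 = (0.3714, 0.7428, 0.5571).
r_{12} = e_1·v_2 = 1.6713.
u_2 = v_2 − 1.6713·e_1 = (-0.6207, -1.2414, 2.0690).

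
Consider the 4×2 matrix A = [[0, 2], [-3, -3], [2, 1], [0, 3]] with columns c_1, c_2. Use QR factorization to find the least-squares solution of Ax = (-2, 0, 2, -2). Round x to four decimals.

x = (1.0112, -0.8315)

e_1 = c_1/‖c_1‖ = (0, -3, 2, 0)/3.6056 = (0.0000, -0.8321, 0.5547, 0.0000).
r_{12} = e_1·c_2 = 3.0509.
u_2 = c_2 − 3.0509·e_1 = (2.0000, -0.4615, -0.6923, 3.0000).
‖u_2‖ = 3.7003, so e_2 = (0.5405, -0.1247, -0.1871, 0.8107).
Qᵀb = (1.1094, -3.0767).
Back-substitute: x_2 = -3.0767/3.7003 = -0.8315.
x_1 = (1.1094 − 3.0509·(-0.8315))/3.6056 = 1.0112.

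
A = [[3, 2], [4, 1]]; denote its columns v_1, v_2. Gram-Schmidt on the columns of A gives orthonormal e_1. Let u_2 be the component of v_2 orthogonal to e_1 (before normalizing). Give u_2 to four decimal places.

v_1 = (3, 4); ‖v_1‖ = 5.0000, so e_1 = (0.6000, 0.8000).
e_1·v_2 = 0.6000·2 + 0.8000·1 = 2.0000.
u_2 = v_2 − 2.0000·e_1 = (0.8000, -0.6000).

u_2 = (0.8000, -0.6000)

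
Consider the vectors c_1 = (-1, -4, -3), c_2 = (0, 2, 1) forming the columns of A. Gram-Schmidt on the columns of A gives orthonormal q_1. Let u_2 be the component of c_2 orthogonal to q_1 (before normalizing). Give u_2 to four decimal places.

u_2 = (-0.4231, 0.3077, -0.2692)

c_1 = (-1, -4, -3); ‖c_1‖ = 5.0990, so q_1 = (-0.1961, -0.7845, -0.5883).
q_1·c_2 = (-0.1961)·0 + (-0.7845)·2 + (-0.5883)·1 = -2.1573.
u_2 = c_2 + 2.1573·q_1 = (-0.4231, 0.3077, -0.2692).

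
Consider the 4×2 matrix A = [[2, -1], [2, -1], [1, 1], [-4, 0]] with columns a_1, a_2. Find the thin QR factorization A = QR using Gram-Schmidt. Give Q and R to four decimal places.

a_1 = (2, 2, 1, -4); ‖a_1‖ = 5.0000, so q_1 = (0.4000, 0.4000, 0.2000, -0.8000).
q_1·a_2 = 0.4000·(-1) + 0.4000·(-1) + 0.2000·1 + (-0.8000)·0 = -0.6000.
u_2 = a_2 + 0.6000·q_1 = (-0.7600, -0.7600, 1.1200, -0.4800).
‖u_2‖ = 1.6248, so q_2 = (-0.4677, -0.4677, 0.6893, -0.2954).

Q = [[0.4000, -0.4677], [0.4000, -0.4677], [0.2000, 0.6893], [-0.8000, -0.2954]], R = [[5.0000, -0.6000], [0.0000, 1.6248]]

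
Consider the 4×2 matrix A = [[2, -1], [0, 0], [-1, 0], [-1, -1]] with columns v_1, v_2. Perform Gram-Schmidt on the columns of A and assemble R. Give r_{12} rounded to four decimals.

v_1 = (2, 0, -1, -1); ‖v_1‖ = 2.4495, so q_1 = (0.8165, 0.0000, -0.4082, -0.4082).
r_{12} = q_1·v_2 = -0.4082.

r_{12} = -0.4082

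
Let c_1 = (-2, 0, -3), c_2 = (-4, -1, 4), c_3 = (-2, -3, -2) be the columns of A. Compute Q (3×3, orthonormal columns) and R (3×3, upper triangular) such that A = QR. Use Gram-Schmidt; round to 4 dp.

Q = [[-0.5547, -0.8189, 0.1476], [0.0000, -0.1774, -0.9841], [-0.8321, 0.5459, -0.0984]], R = [[3.6056, -1.1094, 2.7735], [0.0000, 5.6364, 1.0782], [0.0000, 0.0000, 2.8540]]

q_1 = c_1/‖c_1‖ = (-2, 0, -3)/3.6056 = (-0.5547, 0.0000, -0.8321).
r_{12} = q_1·c_2 = -1.1094.
u_2 = c_2 + 1.1094·q_1 = (-4.6154, -1.0000, 3.0769).
‖u_2‖ = 5.6364, so q_2 = (-0.8189, -0.1774, 0.5459).
r_{13} = q_1·c_3 = 2.7735; r_{23} = q_2·c_3 = 1.0782.
u_3 = c_3 − 2.7735·q_1 − 1.0782·q_2 = (0.4213, -2.8087, -0.2809).
‖u_3‖ = 2.8540, so q_3 = (0.1476, -0.9841, -0.0984).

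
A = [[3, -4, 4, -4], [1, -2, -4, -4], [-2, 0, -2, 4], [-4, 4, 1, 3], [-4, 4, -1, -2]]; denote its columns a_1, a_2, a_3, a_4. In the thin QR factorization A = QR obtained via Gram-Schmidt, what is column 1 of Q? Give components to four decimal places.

a_1 = (3, 1, -2, -4, -4); ‖a_1‖ = 6.7823, so e_1 = (0.4423, 0.1474, -0.2949, -0.5898, -0.5898).

e_1 = (0.4423, 0.1474, -0.2949, -0.5898, -0.5898)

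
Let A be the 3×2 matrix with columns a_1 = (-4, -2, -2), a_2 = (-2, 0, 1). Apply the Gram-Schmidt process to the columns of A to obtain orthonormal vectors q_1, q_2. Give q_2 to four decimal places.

a_1 = (-4, -2, -2); ‖a_1‖ = 4.8990, so q_1 = (-0.8165, -0.4082, -0.4082).
q_1·a_2 = (-0.8165)·(-2) + (-0.4082)·0 + (-0.4082)·1 = 1.2247.
u_2 = a_2 − 1.2247·q_1 = (-1.0000, 0.5000, 1.5000).
‖u_2‖ = 1.8708, so q_2 = (-0.5345, 0.2673, 0.8018).

q_2 = (-0.5345, 0.2673, 0.8018)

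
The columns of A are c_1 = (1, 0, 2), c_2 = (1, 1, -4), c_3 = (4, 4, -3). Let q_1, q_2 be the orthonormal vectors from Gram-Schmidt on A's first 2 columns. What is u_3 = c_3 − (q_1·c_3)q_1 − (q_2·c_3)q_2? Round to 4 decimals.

u_3 = (-0.6341, 1.9024, 0.3171)

c_1 = (1, 0, 2); ‖c_1‖ = 2.2361, so q_1 = (0.4472, 0.0000, 0.8944).
q_1·c_2 = 0.4472·1 + 0.0000·1 + 0.8944·(-4) = -3.1305.
u_2 = c_2 + 3.1305·q_1 = (2.4000, 1.0000, -1.2000).
‖u_2‖ = 2.8636, so q_2 = (0.8381, 0.3492, -0.4191).
q_1·c_3 = 0.4472·4 + 0.0000·4 + 0.8944·(-3) = -0.8944; q_2·c_3 = 0.8381·4 + 0.3492·4 + (-0.4191)·(-3) = 6.0065.
u_3 = c_3 + 0.8944·q_1 − 6.0065·q_2 = (-0.6341, 1.9024, 0.3171).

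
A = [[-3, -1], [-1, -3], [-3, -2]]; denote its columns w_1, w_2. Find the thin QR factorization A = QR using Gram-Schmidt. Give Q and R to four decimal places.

Q = [[-0.6882, 0.3531], [-0.2294, -0.9347], [-0.6882, -0.0415]], R = [[4.3589, 2.7530], [0.0000, 2.5340]]

w_1 = (-3, -1, -3); ‖w_1‖ = 4.3589, so e_1 = (-0.6882, -0.2294, -0.6882).
e_1·w_2 = (-0.6882)·(-1) + (-0.2294)·(-3) + (-0.6882)·(-2) = 2.7530.
u_2 = w_2 − 2.7530·e_1 = (0.8947, -2.3684, -0.1053).
‖u_2‖ = 2.5340, so e_2 = (0.3531, -0.9347, -0.0415).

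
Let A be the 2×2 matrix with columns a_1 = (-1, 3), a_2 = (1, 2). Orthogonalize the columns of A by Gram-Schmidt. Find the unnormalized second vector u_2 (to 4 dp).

u_2 = (1.5000, 0.5000)

a_1 = (-1, 3); ‖a_1‖ = 3.1623, so q_1 = (-0.3162, 0.9487).
q_1·a_2 = (-0.3162)·1 + 0.9487·2 = 1.5811.
u_2 = a_2 − 1.5811·q_1 = (1.5000, 0.5000).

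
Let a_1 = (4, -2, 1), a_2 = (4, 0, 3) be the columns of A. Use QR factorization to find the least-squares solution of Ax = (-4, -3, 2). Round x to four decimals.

x = (-0.0610, -0.3537)

q_1 = a_1/‖a_1‖ = (4, -2, 1)/4.5826 = (0.8729, -0.4364, 0.2182).
r_{12} = q_1·a_2 = 4.1461.
u_2 = a_2 − 4.1461·q_1 = (0.3810, 1.8095, 2.0952).
‖u_2‖ = 2.7946, so q_2 = (0.1363, 0.6475, 0.7498).
Qᵀb = (-1.7457, -0.9883).
Back-substitute: x_2 = -0.9883/2.7946 = -0.3537.
x_1 = (-1.7457 − 4.1461·(-0.3537))/4.5826 = -0.0610.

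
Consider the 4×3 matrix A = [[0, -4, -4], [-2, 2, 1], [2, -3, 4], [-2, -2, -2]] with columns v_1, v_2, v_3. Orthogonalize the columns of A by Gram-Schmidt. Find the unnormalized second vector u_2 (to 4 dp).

u_2 = (-4.0000, 1.0000, -2.0000, -3.0000)

q_1 = v_1/‖v_1‖ = (0, -2, 2, -2)/3.4641 = (0.0000, -0.5774, 0.5774, -0.5774).
r_{12} = q_1·v_2 = -1.7321.
u_2 = v_2 + 1.7321·q_1 = (-4.0000, 1.0000, -2.0000, -3.0000).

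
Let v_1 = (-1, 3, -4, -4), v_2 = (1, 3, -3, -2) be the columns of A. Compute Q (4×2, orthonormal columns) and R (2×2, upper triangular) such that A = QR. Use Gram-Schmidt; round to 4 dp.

Q = [[-0.1543, 0.8006], [0.4629, 0.4804], [-0.6172, -0.1601], [-0.6172, 0.3203]], R = [[6.4807, 4.3205], [0.0000, 2.0817]]

v_1 = (-1, 3, -4, -4); ‖v_1‖ = 6.4807, so q_1 = (-0.1543, 0.4629, -0.6172, -0.6172).
q_1·v_2 = (-0.1543)·1 + 0.4629·3 + (-0.6172)·(-3) + (-0.6172)·(-2) = 4.3205.
u_2 = v_2 − 4.3205·q_1 = (1.6667, 1.0000, -0.3333, 0.6667).
‖u_2‖ = 2.0817, so q_2 = (0.8006, 0.4804, -0.1601, 0.3203).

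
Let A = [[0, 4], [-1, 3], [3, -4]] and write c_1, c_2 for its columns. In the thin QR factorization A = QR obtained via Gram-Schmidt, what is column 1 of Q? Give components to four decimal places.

q_1 = (0.0000, -0.3162, 0.9487)

c_1 = (0, -1, 3); ‖c_1‖ = 3.1623, so q_1 = (0.0000, -0.3162, 0.9487).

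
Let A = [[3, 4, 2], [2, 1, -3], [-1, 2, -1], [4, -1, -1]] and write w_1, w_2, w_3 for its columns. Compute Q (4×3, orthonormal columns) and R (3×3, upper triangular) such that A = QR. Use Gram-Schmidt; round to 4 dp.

Q = [[0.5477, 0.7179, 0.4149], [0.3651, 0.1047, -0.7916], [-0.1826, 0.5085, -0.4478], [0.7303, -0.4637, -0.0274]], R = [[5.4772, 1.4606, -0.5477], [0.0000, 4.4572, 1.0769], [0.0000, 0.0000, 3.6797]]

w_1 = (3, 2, -1, 4); ‖w_1‖ = 5.4772, so q_1 = (0.5477, 0.3651, -0.1826, 0.7303).
q_1·w_2 = 0.5477·4 + 0.3651·1 + (-0.1826)·2 + 0.7303·(-1) = 1.4606.
u_2 = w_2 − 1.4606·q_1 = (3.2000, 0.4667, 2.2667, -2.0667).
‖u_2‖ = 4.4572, so q_2 = (0.7179, 0.1047, 0.5085, -0.4637).
q_1·w_3 = 0.5477·2 + 0.3651·(-3) + (-0.1826)·(-1) + 0.7303·(-1) = -0.5477; q_2·w_3 = 0.7179·2 + 0.1047·(-3) + 0.5085·(-1) + (-0.4637)·(-1) = 1.0769.
u_3 = w_3 + 0.5477·q_1 − 1.0769·q_2 = (1.5268, -2.9128, -1.6477, -0.1007).
‖u_3‖ = 3.6797, so q_3 = (0.4149, -0.7916, -0.4478, -0.0274).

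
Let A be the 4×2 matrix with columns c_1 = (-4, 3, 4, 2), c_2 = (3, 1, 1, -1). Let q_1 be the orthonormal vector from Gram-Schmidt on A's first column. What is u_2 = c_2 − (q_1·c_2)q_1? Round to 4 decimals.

c_1 = (-4, 3, 4, 2); ‖c_1‖ = 6.7082, so q_1 = (-0.5963, 0.4472, 0.5963, 0.2981).
q_1·c_2 = (-0.5963)·3 + 0.4472·1 + 0.5963·1 + 0.2981·(-1) = -1.0435.
u_2 = c_2 + 1.0435·q_1 = (2.3778, 1.4667, 1.6222, -0.6889).

u_2 = (2.3778, 1.4667, 1.6222, -0.6889)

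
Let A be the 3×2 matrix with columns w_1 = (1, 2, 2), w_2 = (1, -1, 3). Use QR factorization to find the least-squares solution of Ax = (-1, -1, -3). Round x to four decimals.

x = (-0.7297, -0.4865)

w_1 = (1, 2, 2); ‖w_1‖ = 3.0000, so q_1 = (0.3333, 0.6667, 0.6667).
q_1·w_2 = 0.3333·1 + 0.6667·(-1) + 0.6667·3 = 1.6667.
u_2 = w_2 − 1.6667·q_1 = (0.4444, -2.1111, 1.8889).
‖u_2‖ = 2.8674, so q_2 = (0.1550, -0.7362, 0.6587).
Qᵀb = (-3.0000, -1.3950).
Back-substitute: x_2 = -1.3950/2.8674 = -0.4865.
x_1 = (-3.0000 − 1.6667·(-0.4865))/3.0000 = -0.7297.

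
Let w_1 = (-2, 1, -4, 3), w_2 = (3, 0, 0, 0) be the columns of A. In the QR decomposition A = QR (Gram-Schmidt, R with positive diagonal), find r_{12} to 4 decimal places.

r_{12} = -1.0954

q_1 = w_1/‖w_1‖ = (-2, 1, -4, 3)/5.4772 = (-0.3651, 0.1826, -0.7303, 0.5477).
r_{12} = q_1·w_2 = -1.0954.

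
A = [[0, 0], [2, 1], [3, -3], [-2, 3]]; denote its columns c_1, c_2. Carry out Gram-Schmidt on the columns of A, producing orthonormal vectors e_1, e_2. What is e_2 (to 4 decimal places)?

c_1 = (0, 2, 3, -2); ‖c_1‖ = 4.1231, so e_1 = (0.0000, 0.4851, 0.7276, -0.4851).
e_1·c_2 = 0.0000·0 + 0.4851·1 + 0.7276·(-3) + (-0.4851)·3 = -3.1530.
u_2 = c_2 + 3.1530·e_1 = (0.0000, 2.5294, -0.7059, 1.4706).
‖u_2‖ = 3.0098, so e_2 = (0.0000, 0.8404, -0.2345, 0.4886).

e_2 = (0.0000, 0.8404, -0.2345, 0.4886)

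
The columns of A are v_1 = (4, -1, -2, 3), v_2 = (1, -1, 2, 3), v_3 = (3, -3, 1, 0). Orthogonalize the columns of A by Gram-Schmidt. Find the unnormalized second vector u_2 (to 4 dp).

u_2 = (-0.3333, -0.6667, 2.6667, 2.0000)

v_1 = (4, -1, -2, 3); ‖v_1‖ = 5.4772, so e_1 = (0.7303, -0.1826, -0.3651, 0.5477).
e_1·v_2 = 0.7303·1 + (-0.1826)·(-1) + (-0.3651)·2 + 0.5477·3 = 1.8257.
u_2 = v_2 − 1.8257·e_1 = (-0.3333, -0.6667, 2.6667, 2.0000).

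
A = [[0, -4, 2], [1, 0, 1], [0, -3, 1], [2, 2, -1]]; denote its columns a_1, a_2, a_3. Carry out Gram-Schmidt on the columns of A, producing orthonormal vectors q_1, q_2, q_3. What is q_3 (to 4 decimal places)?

a_1 = (0, 1, 0, 2); ‖a_1‖ = 2.2361, so q_1 = (0.0000, 0.4472, 0.0000, 0.8944).
q_1·a_2 = 0.0000·(-4) + 0.4472·0 + 0.0000·(-3) + 0.8944·2 = 1.7889.
u_2 = a_2 − 1.7889·q_1 = (-4.0000, -0.8000, -3.0000, 0.4000).
‖u_2‖ = 5.0794, so q_2 = (-0.7875, -0.1575, -0.5906, 0.0787).
q_1·a_3 = 0.0000·2 + 0.4472·1 + 0.0000·1 + 0.8944·(-1) = -0.4472; q_2·a_3 = (-0.7875)·2 + (-0.1575)·1 + (-0.5906)·1 + 0.0787·(-1) = -2.4019.
u_3 = a_3 + 0.4472·q_1 + 2.4019·q_2 = (0.1085, 0.8217, -0.4186, -0.4109).
‖u_3‖ = 1.0154, so q_3 = (0.1069, 0.8093, -0.4123, -0.4046).

q_3 = (0.1069, 0.8093, -0.4123, -0.4046)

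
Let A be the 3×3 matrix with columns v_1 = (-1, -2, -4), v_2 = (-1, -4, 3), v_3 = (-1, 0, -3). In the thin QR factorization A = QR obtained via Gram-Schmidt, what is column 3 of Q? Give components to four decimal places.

q_3 = (-0.9494, 0.3021, 0.0863)

v_1 = (-1, -2, -4); ‖v_1‖ = 4.5826, so q_1 = (-0.2182, -0.4364, -0.8729).
q_1·v_2 = (-0.2182)·(-1) + (-0.4364)·(-4) + (-0.8729)·3 = -0.6547.
u_2 = v_2 + 0.6547·q_1 = (-1.1429, -4.2857, 2.4286).
‖u_2‖ = 5.0568, so q_2 = (-0.2260, -0.8475, 0.4803).
q_1·v_3 = (-0.2182)·(-1) + (-0.4364)·0 + (-0.8729)·(-3) = 2.8368; q_2·v_3 = (-0.2260)·(-1) + (-0.8475)·0 + 0.4803·(-3) = -1.2148.
u_3 = v_3 − 2.8368·q_1 + 1.2148·q_2 = (-0.6555, 0.2086, 0.0596).
‖u_3‖ = 0.6905, so q_3 = (-0.9494, 0.3021, 0.0863).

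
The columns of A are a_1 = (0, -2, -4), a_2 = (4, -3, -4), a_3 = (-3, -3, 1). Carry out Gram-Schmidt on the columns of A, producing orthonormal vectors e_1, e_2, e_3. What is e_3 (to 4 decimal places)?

e_1 = a_1/‖a_1‖ = (0, -2, -4)/4.4721 = (0.0000, -0.4472, -0.8944).
r_{12} = e_1·a_2 = 4.9193.
u_2 = a_2 − 4.9193·e_1 = (4.0000, -0.8000, 0.4000).
‖u_2‖ = 4.0988, so e_2 = (0.9759, -0.1952, 0.0976).
r_{13} = e_1·a_3 = 0.4472; r_{23} = e_2·a_3 = -2.2446.
u_3 = a_3 − 0.4472·e_1 + 2.2446·e_2 = (-0.8095, -3.2381, 1.6190).
‖u_3‖ = 3.7097, so e_3 = (-0.2182, -0.8729, 0.4364).

e_3 = (-0.2182, -0.8729, 0.4364)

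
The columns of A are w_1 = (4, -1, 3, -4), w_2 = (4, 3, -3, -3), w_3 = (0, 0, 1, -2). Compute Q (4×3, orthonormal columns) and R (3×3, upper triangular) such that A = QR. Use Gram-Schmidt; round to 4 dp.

w_1 = (4, -1, 3, -4); ‖w_1‖ = 6.4807, so q_1 = (0.6172, -0.1543, 0.4629, -0.6172).
q_1·w_2 = 0.6172·4 + (-0.1543)·3 + 0.4629·(-3) + (-0.6172)·(-3) = 2.4689.
u_2 = w_2 − 2.4689·q_1 = (2.4762, 3.3810, -4.1429, -1.4762).
‖u_2‖ = 6.0749, so q_2 = (0.4076, 0.5565, -0.6820, -0.2430).
q_1·w_3 = 0.6172·0 + (-0.1543)·0 + 0.4629·1 + (-0.6172)·(-2) = 1.6973; q_2·w_3 = 0.4076·0 + 0.5565·0 + (-0.6820)·1 + (-0.2430)·(-2) = -0.1960.
u_3 = w_3 − 1.6973·q_1 + 0.1960·q_2 = (-0.9677, 0.3710, 0.0806, -1.0000).
‖u_3‖ = 1.4424, so q_3 = (-0.6709, 0.2572, 0.0559, -0.6933).

Q = [[0.6172, 0.4076, -0.6709], [-0.1543, 0.5565, 0.2572], [0.4629, -0.6820, 0.0559], [-0.6172, -0.2430, -0.6933]], R = [[6.4807, 2.4689, 1.6973], [0.0000, 6.0749, -0.1960], [0.0000, 0.0000, 1.4424]]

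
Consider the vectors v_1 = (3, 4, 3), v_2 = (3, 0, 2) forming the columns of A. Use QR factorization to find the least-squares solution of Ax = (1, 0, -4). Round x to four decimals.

v_1 = (3, 4, 3); ‖v_1‖ = 5.8310, so q_1 = (0.5145, 0.6860, 0.5145).
q_1·v_2 = 0.5145·3 + 0.6860·0 + 0.5145·2 = 2.5725.
u_2 = v_2 − 2.5725·q_1 = (1.6765, -1.7647, 0.6765).
‖u_2‖ = 2.5263, so q_2 = (0.6636, -0.6985, 0.2678).
Qᵀb = (-1.5435, -0.4075).
Back-substitute: x_2 = -0.4075/2.5263 = -0.1613.
x_1 = (-1.5435 − 2.5725·(-0.1613))/5.8310 = -0.1935.

x = (-0.1935, -0.1613)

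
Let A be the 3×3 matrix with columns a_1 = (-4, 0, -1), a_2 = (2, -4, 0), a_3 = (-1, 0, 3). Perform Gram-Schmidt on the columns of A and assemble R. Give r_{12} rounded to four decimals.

a_1 = (-4, 0, -1); ‖a_1‖ = 4.1231, so e_1 = (-0.9701, 0.0000, -0.2425).
r_{12} = e_1·a_2 = -1.9403.

r_{12} = -1.9403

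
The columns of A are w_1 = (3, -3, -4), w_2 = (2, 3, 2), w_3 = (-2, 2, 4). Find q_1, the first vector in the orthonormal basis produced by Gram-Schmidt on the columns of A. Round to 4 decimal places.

q_1 = (0.5145, -0.5145, -0.6860)

w_1 = (3, -3, -4); ‖w_1‖ = 5.8310, so q_1 = (0.5145, -0.5145, -0.6860).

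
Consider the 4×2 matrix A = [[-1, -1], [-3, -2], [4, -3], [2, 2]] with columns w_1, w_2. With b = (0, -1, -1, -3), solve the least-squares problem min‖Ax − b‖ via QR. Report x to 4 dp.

w_1 = (-1, -3, 4, 2); ‖w_1‖ = 5.4772, so e_1 = (-0.1826, -0.5477, 0.7303, 0.3651).
e_1·w_2 = (-0.1826)·(-1) + (-0.5477)·(-2) + 0.7303·(-3) + 0.3651·2 = -0.1826.
u_2 = w_2 + 0.1826·e_1 = (-1.0333, -2.1000, -2.8667, 2.0667).
‖u_2‖ = 4.2387, so e_2 = (-0.2438, -0.4954, -0.6763, 0.4876).
Qᵀb = (-1.2780, -0.2910).
Back-substitute: x_2 = -0.2910/4.2387 = -0.0686.
x_1 = (-1.2780 + 0.1826·(-0.0686))/5.4772 = -0.2356.

x = (-0.2356, -0.0686)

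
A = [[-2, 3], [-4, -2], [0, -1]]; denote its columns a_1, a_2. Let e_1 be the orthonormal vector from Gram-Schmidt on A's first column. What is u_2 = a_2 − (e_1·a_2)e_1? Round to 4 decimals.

e_1 = a_1/‖a_1‖ = (-2, -4, 0)/4.4721 = (-0.4472, -0.8944, 0.0000).
r_{12} = e_1·a_2 = 0.4472.
u_2 = a_2 − 0.4472·e_1 = (3.2000, -1.6000, -1.0000).

u_2 = (3.2000, -1.6000, -1.0000)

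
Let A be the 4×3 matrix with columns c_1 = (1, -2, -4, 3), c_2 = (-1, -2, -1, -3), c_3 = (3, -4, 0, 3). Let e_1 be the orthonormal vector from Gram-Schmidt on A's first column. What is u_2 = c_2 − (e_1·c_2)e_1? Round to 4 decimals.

c_1 = (1, -2, -4, 3); ‖c_1‖ = 5.4772, so e_1 = (0.1826, -0.3651, -0.7303, 0.5477).
e_1·c_2 = 0.1826·(-1) + (-0.3651)·(-2) + (-0.7303)·(-1) + 0.5477·(-3) = -0.3651.
u_2 = c_2 + 0.3651·e_1 = (-0.9333, -2.1333, -1.2667, -2.8000).

u_2 = (-0.9333, -2.1333, -1.2667, -2.8000)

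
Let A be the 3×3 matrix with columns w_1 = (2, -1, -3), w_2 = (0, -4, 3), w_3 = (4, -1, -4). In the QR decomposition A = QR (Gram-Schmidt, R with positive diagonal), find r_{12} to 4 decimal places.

r_{12} = -1.3363

q_1 = w_1/‖w_1‖ = (2, -1, -3)/3.7417 = (0.5345, -0.2673, -0.8018).
r_{12} = q_1·w_2 = -1.3363.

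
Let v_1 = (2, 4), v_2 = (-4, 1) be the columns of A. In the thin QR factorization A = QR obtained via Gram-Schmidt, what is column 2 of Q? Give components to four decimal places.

q_2 = (-0.8944, 0.4472)

v_1 = (2, 4); ‖v_1‖ = 4.4721, so q_1 = (0.4472, 0.8944).
q_1·v_2 = 0.4472·(-4) + 0.8944·1 = -0.8944.
u_2 = v_2 + 0.8944·q_1 = (-3.6000, 1.8000).
‖u_2‖ = 4.0249, so q_2 = (-0.8944, 0.4472).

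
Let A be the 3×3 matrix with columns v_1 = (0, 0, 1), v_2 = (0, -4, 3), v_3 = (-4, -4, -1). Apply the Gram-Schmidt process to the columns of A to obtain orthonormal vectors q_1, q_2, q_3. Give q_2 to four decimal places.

q_2 = (0.0000, -1.0000, 0.0000)

v_1 = (0, 0, 1); ‖v_1‖ = 1.0000, so q_1 = (0.0000, 0.0000, 1.0000).
q_1·v_2 = 0.0000·0 + 0.0000·(-4) + 1.0000·3 = 3.0000.
u_2 = v_2 − 3.0000·q_1 = (0.0000, -4.0000, 0.0000).
‖u_2‖ = 4.0000, so q_2 = (0.0000, -1.0000, 0.0000).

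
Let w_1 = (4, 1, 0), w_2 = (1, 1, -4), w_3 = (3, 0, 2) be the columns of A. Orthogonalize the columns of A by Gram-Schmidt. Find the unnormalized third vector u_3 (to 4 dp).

w_1 = (4, 1, 0); ‖w_1‖ = 4.1231, so q_1 = (0.9701, 0.2425, 0.0000).
q_1·w_2 = 0.9701·1 + 0.2425·1 + 0.0000·(-4) = 1.2127.
u_2 = w_2 − 1.2127·q_1 = (-0.1765, 0.7059, -4.0000).
‖u_2‖ = 4.0656, so q_2 = (-0.0434, 0.1736, -0.9839).
q_1·w_3 = 0.9701·3 + 0.2425·0 + 0.0000·2 = 2.9104; q_2·w_3 = (-0.0434)·3 + 0.1736·0 + (-0.9839)·2 = -2.0979.
u_3 = w_3 − 2.9104·q_1 + 2.0979·q_2 = (0.0854, -0.3416, -0.0641).

u_3 = (0.0854, -0.3416, -0.0641)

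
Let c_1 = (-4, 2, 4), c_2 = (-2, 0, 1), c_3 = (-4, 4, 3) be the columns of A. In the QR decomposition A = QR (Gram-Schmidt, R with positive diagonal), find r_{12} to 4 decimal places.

r_{12} = 2.0000

c_1 = (-4, 2, 4); ‖c_1‖ = 6.0000, so q_1 = (-0.6667, 0.3333, 0.6667).
r_{12} = q_1·c_2 = 2.0000.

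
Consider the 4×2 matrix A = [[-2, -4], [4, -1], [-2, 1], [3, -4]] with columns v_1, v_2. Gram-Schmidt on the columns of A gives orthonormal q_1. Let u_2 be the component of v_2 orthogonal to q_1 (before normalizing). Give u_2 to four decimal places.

v_1 = (-2, 4, -2, 3); ‖v_1‖ = 5.7446, so q_1 = (-0.3482, 0.6963, -0.3482, 0.5222).
q_1·v_2 = (-0.3482)·(-4) + 0.6963·(-1) + (-0.3482)·1 + 0.5222·(-4) = -1.7408.
u_2 = v_2 + 1.7408·q_1 = (-4.6061, 0.2121, 0.3939, -3.0909).

u_2 = (-4.6061, 0.2121, 0.3939, -3.0909)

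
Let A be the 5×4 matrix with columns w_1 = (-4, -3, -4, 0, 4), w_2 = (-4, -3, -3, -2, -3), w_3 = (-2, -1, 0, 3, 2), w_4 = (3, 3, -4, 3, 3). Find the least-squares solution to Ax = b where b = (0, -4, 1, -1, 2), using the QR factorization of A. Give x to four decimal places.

x = (0.6949, -0.5593, -0.2977, -0.5673)

w_1 = (-4, -3, -4, 0, 4); ‖w_1‖ = 7.5498, so e_1 = (-0.5298, -0.3974, -0.5298, 0.0000, 0.5298).
e_1·w_2 = (-0.5298)·(-4) + (-0.3974)·(-3) + (-0.5298)·(-3) + 0.0000·(-2) + 0.5298·(-3) = 3.3113.
u_2 = w_2 − 3.3113·e_1 = (-2.2456, -1.6842, -1.2456, -2.0000, -4.7544).
‖u_2‖ = 6.0029, so e_2 = (-0.3741, -0.2806, -0.2075, -0.3332, -0.7920).
e_1·w_3 = (-0.5298)·(-2) + (-0.3974)·(-1) + (-0.5298)·0 + 0.0000·3 + 0.5298·2 = 2.5166; e_2·w_3 = (-0.3741)·(-2) + (-0.2806)·(-1) + (-0.2075)·0 + (-0.3332)·3 + (-0.7920)·2 = -1.5548.
u_3 = w_3 − 2.5166·e_1 + 1.5548·e_2 = (-1.2483, -0.4362, 1.0107, 2.4820, -0.5648).
‖u_3‖ = 3.0413, so e_3 = (-0.4105, -0.1434, 0.3323, 0.8161, -0.1857).
e_1·w_4 = (-0.5298)·3 + (-0.3974)·3 + (-0.5298)·(-4) + 0.0000·3 + 0.5298·3 = 0.9272; e_2·w_4 = (-0.3741)·3 + (-0.2806)·3 + (-0.2075)·(-4) + (-0.3332)·3 + (-0.7920)·3 = -4.5095; e_3·w_4 = (-0.4105)·3 + (-0.1434)·3 + 0.3323·(-4) + 0.8161·3 + (-0.1857)·3 = -1.0998.
u_4 = w_4 − 0.9272·e_1 + 4.5095·e_2 + 1.0998·e_3 = (1.3529, 1.9455, -4.0790, 2.3951, -1.2670).
‖u_4‖ = 5.4402, so e_4 = (0.2487, 0.3576, -0.7498, 0.4403, -0.2329).
Qᵀb = (2.1193, -0.3361, -0.2814, -3.0863).
Back-substitute: x_4 = -3.0863/5.4402 = -0.5673.
x_3 = (-0.2814 + 1.0998·(-0.5673))/3.0413 = -0.2977.
x_2 = (-0.3361 + 1.5548·(-0.2977) + 4.5095·(-0.5673))/6.0029 = -0.5593.
x_1 = (2.1193 − 3.3113·(-0.5593) − 2.5166·(-0.2977) − 0.9272·(-0.5673))/7.5498 = 0.6949.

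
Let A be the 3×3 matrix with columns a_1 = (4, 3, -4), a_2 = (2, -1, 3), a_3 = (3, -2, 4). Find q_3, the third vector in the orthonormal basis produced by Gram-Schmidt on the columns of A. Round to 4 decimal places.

q_1 = a_1/‖a_1‖ = (4, 3, -4)/6.4031 = (0.6247, 0.4685, -0.6247).
r_{12} = q_1·a_2 = -1.0932.
u_2 = a_2 + 1.0932·q_1 = (2.6829, -0.4878, 2.3171).
‖u_2‖ = 3.5784, so q_2 = (0.7498, -0.1363, 0.6475).
r_{13} = q_1·a_3 = -1.5617; r_{23} = q_2·a_3 = 5.1120.
u_3 = a_3 + 1.5617·q_1 − 5.1120·q_2 = (0.1429, -0.5714, -0.2857).
‖u_3‖ = 0.6547, so q_3 = (0.2182, -0.8729, -0.4364).

q_3 = (0.2182, -0.8729, -0.4364)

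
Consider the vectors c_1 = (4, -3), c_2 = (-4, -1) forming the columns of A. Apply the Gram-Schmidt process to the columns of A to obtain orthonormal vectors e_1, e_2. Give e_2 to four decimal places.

e_2 = (-0.6000, -0.8000)

c_1 = (4, -3); ‖c_1‖ = 5.0000, so e_1 = (0.8000, -0.6000).
e_1·c_2 = 0.8000·(-4) + (-0.6000)·(-1) = -2.6000.
u_2 = c_2 + 2.6000·e_1 = (-1.9200, -2.5600).
‖u_2‖ = 3.2000, so e_2 = (-0.6000, -0.8000).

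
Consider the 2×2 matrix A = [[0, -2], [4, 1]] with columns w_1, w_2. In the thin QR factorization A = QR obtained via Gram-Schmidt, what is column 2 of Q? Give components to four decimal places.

e_2 = (-1.0000, 0.0000)

w_1 = (0, 4); ‖w_1‖ = 4.0000, so e_1 = (0.0000, 1.0000).
e_1·w_2 = 0.0000·(-2) + 1.0000·1 = 1.0000.
u_2 = w_2 − 1.0000·e_1 = (-2.0000, 0.0000).
‖u_2‖ = 2.0000, so e_2 = (-1.0000, 0.0000).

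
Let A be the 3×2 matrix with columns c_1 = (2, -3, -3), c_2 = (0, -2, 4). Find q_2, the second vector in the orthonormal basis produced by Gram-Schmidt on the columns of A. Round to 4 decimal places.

c_1 = (2, -3, -3); ‖c_1‖ = 4.6904, so q_1 = (0.4264, -0.6396, -0.6396).
q_1·c_2 = 0.4264·0 + (-0.6396)·(-2) + (-0.6396)·4 = -1.2792.
u_2 = c_2 + 1.2792·q_1 = (0.5455, -2.8182, 3.1818).
‖u_2‖ = 4.2853, so q_2 = (0.1273, -0.6576, 0.7425).

q_2 = (0.1273, -0.6576, 0.7425)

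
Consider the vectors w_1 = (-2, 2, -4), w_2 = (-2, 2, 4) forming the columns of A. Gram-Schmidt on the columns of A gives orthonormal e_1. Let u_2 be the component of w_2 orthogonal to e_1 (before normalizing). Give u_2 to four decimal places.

w_1 = (-2, 2, -4); ‖w_1‖ = 4.8990, so e_1 = (-0.4082, 0.4082, -0.8165).
e_1·w_2 = (-0.4082)·(-2) + 0.4082·2 + (-0.8165)·4 = -1.6330.
u_2 = w_2 + 1.6330·e_1 = (-2.6667, 2.6667, 2.6667).

u_2 = (-2.6667, 2.6667, 2.6667)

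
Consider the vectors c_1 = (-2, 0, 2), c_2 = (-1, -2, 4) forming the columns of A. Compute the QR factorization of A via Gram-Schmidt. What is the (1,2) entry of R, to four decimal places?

c_1 = (-2, 0, 2); ‖c_1‖ = 2.8284, so e_1 = (-0.7071, 0.0000, 0.7071).
r_{12} = e_1·c_2 = 3.5355.

r_{12} = 3.5355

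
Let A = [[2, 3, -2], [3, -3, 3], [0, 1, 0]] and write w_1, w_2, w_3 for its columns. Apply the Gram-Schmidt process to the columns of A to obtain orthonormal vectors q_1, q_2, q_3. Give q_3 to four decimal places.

w_1 = (2, 3, 0); ‖w_1‖ = 3.6056, so q_1 = (0.5547, 0.8321, 0.0000).
q_1·w_2 = 0.5547·3 + 0.8321·(-3) + 0.0000·1 = -0.8321.
u_2 = w_2 + 0.8321·q_1 = (3.4615, -2.3077, 1.0000).
‖u_2‖ = 4.2787, so q_2 = (0.8090, -0.5393, 0.2337).
q_1·w_3 = 0.5547·(-2) + 0.8321·3 + 0.0000·0 = 1.3868; q_2·w_3 = 0.8090·(-2) + (-0.5393)·3 + 0.2337·0 = -3.2360.
u_3 = w_3 − 1.3868·q_1 + 3.2360·q_2 = (-0.1513, 0.1008, 0.7563).
‖u_3‖ = 0.7778, so q_3 = (-0.1945, 0.1296, 0.9723).

q_3 = (-0.1945, 0.1296, 0.9723)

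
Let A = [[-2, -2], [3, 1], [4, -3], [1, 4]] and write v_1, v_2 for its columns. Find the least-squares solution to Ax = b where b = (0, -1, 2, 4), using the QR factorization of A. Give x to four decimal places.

q_1 = v_1/‖v_1‖ = (-2, 3, 4, 1)/5.4772 = (-0.3651, 0.5477, 0.7303, 0.1826).
r_{12} = q_1·v_2 = -0.1826.
u_2 = v_2 + 0.1826·q_1 = (-2.0667, 1.1000, -2.8667, 4.0333).
‖u_2‖ = 5.4742, so q_2 = (-0.3775, 0.2009, -0.5237, 0.7368).
Qᵀb = (1.6432, 1.6989).
Back-substitute: x_2 = 1.6989/5.4742 = 0.3103.
x_1 = (1.6432 + 0.1826·0.3103)/5.4772 = 0.3103.

x = (0.3103, 0.3103)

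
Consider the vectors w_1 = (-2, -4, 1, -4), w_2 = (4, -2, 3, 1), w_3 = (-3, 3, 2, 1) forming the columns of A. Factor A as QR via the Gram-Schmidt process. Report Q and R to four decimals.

e_1 = w_1/‖w_1‖ = (-2, -4, 1, -4)/6.0828 = (-0.3288, -0.6576, 0.1644, -0.6576).
r_{12} = e_1·w_2 = -0.1644.
u_2 = w_2 + 0.1644·e_1 = (3.9459, -2.1081, 3.0270, 0.8919).
‖u_2‖ = 5.4748, so e_2 = (0.7208, -0.3851, 0.5529, 0.1629).
r_{13} = e_1·w_3 = -1.3152; r_{23} = e_2·w_3 = -2.0487.
u_3 = w_3 + 1.3152·e_1 + 2.0487·e_2 = (-1.9558, 1.3463, 3.3490, 0.4689).
‖u_3‖ = 4.1320, so e_3 = (-0.4733, 0.3258, 0.8105, 0.1135).

Q = [[-0.3288, 0.7208, -0.4733], [-0.6576, -0.3851, 0.3258], [0.1644, 0.5529, 0.8105], [-0.6576, 0.1629, 0.1135]], R = [[6.0828, -0.1644, -1.3152], [0.0000, 5.4748, -2.0487], [0.0000, 0.0000, 4.1320]]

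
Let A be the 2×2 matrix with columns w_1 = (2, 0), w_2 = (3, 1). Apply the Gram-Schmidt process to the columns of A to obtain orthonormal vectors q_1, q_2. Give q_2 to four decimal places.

w_1 = (2, 0); ‖w_1‖ = 2.0000, so q_1 = (1.0000, 0.0000).
q_1·w_2 = 1.0000·3 + 0.0000·1 = 3.0000.
u_2 = w_2 − 3.0000·q_1 = (0.0000, 1.0000).
‖u_2‖ = 1.0000, so q_2 = (0.0000, 1.0000).

q_2 = (0.0000, 1.0000)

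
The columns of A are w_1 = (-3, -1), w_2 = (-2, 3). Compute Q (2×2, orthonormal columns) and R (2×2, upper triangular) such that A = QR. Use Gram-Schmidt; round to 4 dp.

Q = [[-0.9487, -0.3162], [-0.3162, 0.9487]], R = [[3.1623, 0.9487], [0.0000, 3.4785]]

w_1 = (-3, -1); ‖w_1‖ = 3.1623, so e_1 = (-0.9487, -0.3162).
e_1·w_2 = (-0.9487)·(-2) + (-0.3162)·3 = 0.9487.
u_2 = w_2 − 0.9487·e_1 = (-1.1000, 3.3000).
‖u_2‖ = 3.4785, so e_2 = (-0.3162, 0.9487).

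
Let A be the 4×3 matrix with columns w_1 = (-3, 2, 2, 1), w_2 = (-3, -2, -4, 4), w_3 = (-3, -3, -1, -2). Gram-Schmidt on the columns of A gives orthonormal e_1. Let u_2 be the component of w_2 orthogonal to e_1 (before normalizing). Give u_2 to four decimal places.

u_2 = (-2.8333, -2.1111, -4.1111, 3.9444)

w_1 = (-3, 2, 2, 1); ‖w_1‖ = 4.2426, so e_1 = (-0.7071, 0.4714, 0.4714, 0.2357).
e_1·w_2 = (-0.7071)·(-3) + 0.4714·(-2) + 0.4714·(-4) + 0.2357·4 = 0.2357.
u_2 = w_2 − 0.2357·e_1 = (-2.8333, -2.1111, -4.1111, 3.9444).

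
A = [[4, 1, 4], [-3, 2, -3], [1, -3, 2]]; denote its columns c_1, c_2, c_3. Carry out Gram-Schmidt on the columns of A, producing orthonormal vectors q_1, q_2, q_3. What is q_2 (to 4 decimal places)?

c_1 = (4, -3, 1); ‖c_1‖ = 5.0990, so q_1 = (0.7845, -0.5883, 0.1961).
q_1·c_2 = 0.7845·1 + (-0.5883)·2 + 0.1961·(-3) = -0.9806.
u_2 = c_2 + 0.9806·q_1 = (1.7692, 1.4231, -2.8077).
‖u_2‖ = 3.6109, so q_2 = (0.4900, 0.3941, -0.7776).

q_2 = (0.4900, 0.3941, -0.7776)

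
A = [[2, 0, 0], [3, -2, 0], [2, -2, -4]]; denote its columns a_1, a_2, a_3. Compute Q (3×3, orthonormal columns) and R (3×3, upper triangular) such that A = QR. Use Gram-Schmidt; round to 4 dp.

q_1 = a_1/‖a_1‖ = (2, 3, 2)/4.1231 = (0.4851, 0.7276, 0.4851).
r_{12} = q_1·a_2 = -2.4254.
u_2 = a_2 + 2.4254·q_1 = (1.1765, -0.2353, -0.8235).
‖u_2‖ = 1.4552, so q_2 = (0.8085, -0.1617, -0.5659).
r_{13} = q_1·a_3 = -1.9403; r_{23} = q_2·a_3 = 2.2637.
u_3 = a_3 + 1.9403·q_1 − 2.2637·q_2 = (-0.8889, 1.7778, -1.7778).
‖u_3‖ = 2.6667, so q_3 = (-0.3333, 0.6667, -0.6667).

Q = [[0.4851, 0.8085, -0.3333], [0.7276, -0.1617, 0.6667], [0.4851, -0.5659, -0.6667]], R = [[4.1231, -2.4254, -1.9403], [0.0000, 1.4552, 2.2637], [0.0000, 0.0000, 2.6667]]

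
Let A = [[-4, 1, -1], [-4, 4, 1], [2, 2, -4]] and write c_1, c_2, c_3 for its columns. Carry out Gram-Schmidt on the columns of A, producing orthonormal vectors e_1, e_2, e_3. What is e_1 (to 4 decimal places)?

c_1 = (-4, -4, 2); ‖c_1‖ = 6.0000, so e_1 = (-0.6667, -0.6667, 0.3333).

e_1 = (-0.6667, -0.6667, 0.3333)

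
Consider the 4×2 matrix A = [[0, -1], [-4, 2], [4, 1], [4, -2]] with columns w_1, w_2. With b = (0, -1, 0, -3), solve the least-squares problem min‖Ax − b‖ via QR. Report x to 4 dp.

w_1 = (0, -4, 4, 4); ‖w_1‖ = 6.9282, so e_1 = (0.0000, -0.5774, 0.5774, 0.5774).
e_1·w_2 = 0.0000·(-1) + (-0.5774)·2 + 0.5774·1 + 0.5774·(-2) = -1.7321.
u_2 = w_2 + 1.7321·e_1 = (-1.0000, 1.0000, 2.0000, -1.0000).
‖u_2‖ = 2.6458, so e_2 = (-0.3780, 0.3780, 0.7559, -0.3780).
Qᵀb = (-1.1547, 0.7559).
Back-substitute: x_2 = 0.7559/2.6458 = 0.2857.
x_1 = (-1.1547 + 1.7321·0.2857)/6.9282 = -0.0952.

x = (-0.0952, 0.2857)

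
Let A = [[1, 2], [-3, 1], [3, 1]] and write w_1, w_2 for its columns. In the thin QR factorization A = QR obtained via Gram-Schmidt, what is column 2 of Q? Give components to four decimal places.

e_2 = (0.7875, 0.5468, 0.2844)

e_1 = w_1/‖w_1‖ = (1, -3, 3)/4.3589 = (0.2294, -0.6882, 0.6882).
r_{12} = e_1·w_2 = 0.4588.
u_2 = w_2 − 0.4588·e_1 = (1.8947, 1.3158, 0.6842).
‖u_2‖ = 2.4061, so e_2 = (0.7875, 0.5468, 0.2844).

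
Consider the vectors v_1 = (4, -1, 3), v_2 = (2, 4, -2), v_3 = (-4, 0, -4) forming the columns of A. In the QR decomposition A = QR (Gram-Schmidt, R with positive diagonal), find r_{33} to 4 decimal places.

r_{33} = 1.2852

v_1 = (4, -1, 3); ‖v_1‖ = 5.0990, so q_1 = (0.7845, -0.1961, 0.5883).
q_1·v_2 = 0.7845·2 + (-0.1961)·4 + 0.5883·(-2) = -0.3922.
u_2 = v_2 + 0.3922·q_1 = (2.3077, 3.9231, -1.7692).
‖u_2‖ = 4.8833, so q_2 = (0.4726, 0.8034, -0.3623).
q_1·v_3 = 0.7845·(-4) + (-0.1961)·0 + 0.5883·(-4) = -5.4913; q_2·v_3 = 0.4726·(-4) + 0.8034·0 + (-0.3623)·(-4) = -0.4411.
u_3 = v_3 + 5.4913·q_1 + 0.4411·q_2 = (0.5161, -0.7226, -0.9290).
r_{33} = ‖u_3‖ = 1.2852.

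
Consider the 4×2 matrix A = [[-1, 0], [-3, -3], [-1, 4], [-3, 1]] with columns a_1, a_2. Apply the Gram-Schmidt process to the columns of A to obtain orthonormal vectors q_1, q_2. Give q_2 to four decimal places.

a_1 = (-1, -3, -1, -3); ‖a_1‖ = 4.4721, so q_1 = (-0.2236, -0.6708, -0.2236, -0.6708).
q_1·a_2 = (-0.2236)·0 + (-0.6708)·(-3) + (-0.2236)·4 + (-0.6708)·1 = 0.4472.
u_2 = a_2 − 0.4472·q_1 = (0.1000, -2.7000, 4.1000, 1.3000).
‖u_2‖ = 5.0794, so q_2 = (0.0197, -0.5316, 0.8072, 0.2559).

q_2 = (0.0197, -0.5316, 0.8072, 0.2559)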